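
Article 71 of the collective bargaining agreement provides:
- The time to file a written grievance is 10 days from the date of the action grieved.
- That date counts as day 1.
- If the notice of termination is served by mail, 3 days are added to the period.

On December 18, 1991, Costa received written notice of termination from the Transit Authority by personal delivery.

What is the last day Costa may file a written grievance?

Counting December 18, 1991 as day 1, day 10 is December 27, 1991.
Service was not by mail, so no mail extension applies.

December 27, 1991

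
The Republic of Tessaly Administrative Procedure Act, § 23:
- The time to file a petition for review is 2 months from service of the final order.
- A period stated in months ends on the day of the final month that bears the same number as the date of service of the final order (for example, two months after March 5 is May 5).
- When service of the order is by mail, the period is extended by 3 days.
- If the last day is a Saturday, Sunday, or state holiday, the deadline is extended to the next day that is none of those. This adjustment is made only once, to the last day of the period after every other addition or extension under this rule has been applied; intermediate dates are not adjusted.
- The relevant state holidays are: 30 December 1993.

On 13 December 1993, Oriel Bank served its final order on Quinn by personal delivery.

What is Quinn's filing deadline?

February 14, 1994

2 months after 13 December 1993 is February 13, 1994.
Service was not by mail, so no mail extension applies.
February 13, 1994 is Sunday. The next qualifying day is February 14, 1994.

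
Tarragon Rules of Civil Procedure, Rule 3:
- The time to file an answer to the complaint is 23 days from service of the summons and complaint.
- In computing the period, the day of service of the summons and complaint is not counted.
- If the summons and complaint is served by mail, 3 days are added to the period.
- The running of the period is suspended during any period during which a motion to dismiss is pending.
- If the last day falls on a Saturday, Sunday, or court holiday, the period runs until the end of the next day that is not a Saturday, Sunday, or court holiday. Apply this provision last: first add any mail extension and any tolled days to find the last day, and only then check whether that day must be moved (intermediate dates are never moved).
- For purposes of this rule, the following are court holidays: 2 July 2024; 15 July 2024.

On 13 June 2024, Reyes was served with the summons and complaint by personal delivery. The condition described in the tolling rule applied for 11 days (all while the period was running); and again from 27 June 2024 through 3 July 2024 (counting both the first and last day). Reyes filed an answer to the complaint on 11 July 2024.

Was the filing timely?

Yes

23 days after 13 June 2024 is July 6, 2024.
Service was not by mail, so no mail extension applies.
Tolling adds 11 days: July 6, 2024 + 11 days = July 17, 2024.
From June 27, 2024 through July 3, 2024 inclusive is 7 days; tolling adds 7 days: July 17, 2024 + 7 days = July 24, 2024.
July 24, 2024 is a Wednesday and not a court holiday, so no extension applies.
The deadline is July 24, 2024; the filing on July 11, 2024 is on or before that date.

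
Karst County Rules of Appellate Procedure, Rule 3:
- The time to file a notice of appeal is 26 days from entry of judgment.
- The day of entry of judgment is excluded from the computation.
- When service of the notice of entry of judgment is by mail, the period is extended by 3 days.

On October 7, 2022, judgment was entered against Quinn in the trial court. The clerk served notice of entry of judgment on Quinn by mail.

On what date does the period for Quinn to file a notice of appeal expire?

November 5, 2022

26 days after October 7, 2022 is November 2, 2022.
Service was by mail, adding 3 days: November 2, 2022 + 3 days = November 5, 2022.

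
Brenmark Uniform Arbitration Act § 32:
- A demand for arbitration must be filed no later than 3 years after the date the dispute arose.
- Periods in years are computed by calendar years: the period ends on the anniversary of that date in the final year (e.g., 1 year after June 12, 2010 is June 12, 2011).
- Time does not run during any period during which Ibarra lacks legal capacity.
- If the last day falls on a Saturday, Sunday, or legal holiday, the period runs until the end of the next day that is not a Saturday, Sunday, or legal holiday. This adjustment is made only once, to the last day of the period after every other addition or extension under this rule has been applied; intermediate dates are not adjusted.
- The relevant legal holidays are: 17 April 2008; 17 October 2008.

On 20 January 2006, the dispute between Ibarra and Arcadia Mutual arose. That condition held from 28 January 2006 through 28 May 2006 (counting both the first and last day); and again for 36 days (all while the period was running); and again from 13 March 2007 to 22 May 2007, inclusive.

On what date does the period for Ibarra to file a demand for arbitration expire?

September 7, 2009

3 years after 20 January 2006 is January 20, 2009.
From January 28, 2006 through May 28, 2006 inclusive is 121 days; tolling adds 121 days: January 20, 2009 + 121 days = May 21, 2009.
Tolling adds 36 days: May 21, 2009 + 36 days = June 26, 2009.
From March 13, 2007 through May 22, 2007 inclusive is 71 days; tolling adds 71 days: June 26, 2009 + 71 days = September 5, 2009.
September 5, 2009 is Saturday; September 6, 2009 is Sunday. The next qualifying day is September 7, 2009.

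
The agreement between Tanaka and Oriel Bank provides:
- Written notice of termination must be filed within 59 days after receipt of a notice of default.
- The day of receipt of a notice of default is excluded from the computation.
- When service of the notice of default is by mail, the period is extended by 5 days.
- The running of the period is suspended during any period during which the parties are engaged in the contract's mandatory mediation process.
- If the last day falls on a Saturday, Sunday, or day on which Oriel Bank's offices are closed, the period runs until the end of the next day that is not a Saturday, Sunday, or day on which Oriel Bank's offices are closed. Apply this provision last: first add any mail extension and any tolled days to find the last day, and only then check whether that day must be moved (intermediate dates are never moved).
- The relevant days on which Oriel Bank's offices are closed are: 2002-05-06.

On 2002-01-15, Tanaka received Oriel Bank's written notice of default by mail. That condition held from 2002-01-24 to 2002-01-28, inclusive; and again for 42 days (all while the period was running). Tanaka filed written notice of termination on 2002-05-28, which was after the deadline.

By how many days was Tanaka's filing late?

21 days

59 days after 2002-01-15 is March 15, 2002.
Service was by mail, adding 5 days: March 15, 2002 + 5 days = March 20, 2002.
From January 24, 2002 through January 28, 2002 inclusive is 5 days; tolling adds 5 days: March 20, 2002 + 5 days = March 25, 2002.
Tolling adds 42 days: March 25, 2002 + 42 days = May 6, 2002.
May 6, 2002 is a listed holiday. The next qualifying day is May 7, 2002.
The deadline is May 7, 2002; from May 7, 2002 to May 28, 2002 is 21 days.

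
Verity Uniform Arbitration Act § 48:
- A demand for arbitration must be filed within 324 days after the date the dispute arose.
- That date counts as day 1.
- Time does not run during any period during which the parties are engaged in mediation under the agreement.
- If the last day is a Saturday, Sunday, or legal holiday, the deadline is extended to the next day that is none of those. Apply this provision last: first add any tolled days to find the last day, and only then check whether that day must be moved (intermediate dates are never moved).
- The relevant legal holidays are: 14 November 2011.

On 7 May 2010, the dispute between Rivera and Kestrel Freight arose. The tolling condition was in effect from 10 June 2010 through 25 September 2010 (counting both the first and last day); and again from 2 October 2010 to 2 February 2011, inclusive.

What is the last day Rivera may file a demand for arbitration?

November 15, 2011

Counting 7 May 2010 as day 1, day 324 is March 26, 2011.
From June 10, 2010 through September 25, 2010 inclusive is 108 days; tolling adds 108 days: March 26, 2011 + 108 days = July 12, 2011.
From October 2, 2010 through February 2, 2011 inclusive is 124 days; tolling adds 124 days: July 12, 2011 + 124 days = November 13, 2011.
November 13, 2011 is Sunday; November 14, 2011 is a listed holiday. The next qualifying day is November 15, 2011.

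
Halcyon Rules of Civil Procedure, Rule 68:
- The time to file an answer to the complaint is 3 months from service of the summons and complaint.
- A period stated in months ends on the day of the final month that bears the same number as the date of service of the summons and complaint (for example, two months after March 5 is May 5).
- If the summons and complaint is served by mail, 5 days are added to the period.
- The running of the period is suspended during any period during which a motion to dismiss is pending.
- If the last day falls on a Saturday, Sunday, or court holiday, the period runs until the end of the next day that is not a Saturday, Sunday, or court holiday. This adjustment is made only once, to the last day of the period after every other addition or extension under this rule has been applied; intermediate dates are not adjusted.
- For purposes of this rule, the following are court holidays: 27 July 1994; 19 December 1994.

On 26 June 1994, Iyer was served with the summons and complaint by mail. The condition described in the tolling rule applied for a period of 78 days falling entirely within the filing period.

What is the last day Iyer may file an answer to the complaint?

December 20, 1994

3 months after 26 June 1994 is September 26, 1994.
Service was by mail, adding 5 days: September 26, 1994 + 5 days = October 1, 1994.
Tolling adds 78 days: October 1, 1994 + 78 days = December 18, 1994.
December 18, 1994 is Sunday; December 19, 1994 is a listed holiday. The next qualifying day is December 20, 1994.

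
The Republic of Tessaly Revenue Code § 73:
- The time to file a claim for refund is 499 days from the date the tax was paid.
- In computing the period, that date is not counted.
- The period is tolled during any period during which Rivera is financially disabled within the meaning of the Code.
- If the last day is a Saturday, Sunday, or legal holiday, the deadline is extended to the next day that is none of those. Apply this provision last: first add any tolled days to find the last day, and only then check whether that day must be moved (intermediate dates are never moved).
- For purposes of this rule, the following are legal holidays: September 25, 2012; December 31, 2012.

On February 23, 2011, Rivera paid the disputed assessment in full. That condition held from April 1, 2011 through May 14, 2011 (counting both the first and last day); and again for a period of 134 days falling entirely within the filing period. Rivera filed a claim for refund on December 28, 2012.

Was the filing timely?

Yes

499 days after February 23, 2011 is July 6, 2012.
From April 1, 2011 through May 14, 2011 inclusive is 44 days; tolling adds 44 days: July 6, 2012 + 44 days = August 19, 2012.
Tolling adds 134 days: August 19, 2012 + 134 days = December 31, 2012.
December 31, 2012 is a listed holiday. The next qualifying day is January 1, 2013.
The deadline is January 1, 2013; the filing on December 28, 2012 is on or before that date.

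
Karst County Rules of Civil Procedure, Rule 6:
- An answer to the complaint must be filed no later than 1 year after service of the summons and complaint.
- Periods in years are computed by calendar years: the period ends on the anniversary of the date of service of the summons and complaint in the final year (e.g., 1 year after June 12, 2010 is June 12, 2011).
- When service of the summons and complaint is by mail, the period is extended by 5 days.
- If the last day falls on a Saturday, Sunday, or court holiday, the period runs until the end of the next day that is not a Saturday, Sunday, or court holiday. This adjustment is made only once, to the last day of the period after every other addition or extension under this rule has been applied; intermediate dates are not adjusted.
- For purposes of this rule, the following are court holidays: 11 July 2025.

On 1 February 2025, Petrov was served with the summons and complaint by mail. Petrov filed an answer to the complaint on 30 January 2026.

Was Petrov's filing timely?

Yes

1 year after 1 February 2025 is February 1, 2026.
Service was by mail, adding 5 days: February 1, 2026 + 5 days = February 6, 2026.
February 6, 2026 is a Friday and not a court holiday, so no extension applies.
The deadline is February 6, 2026; the filing on January 30, 2026 is on or before that date.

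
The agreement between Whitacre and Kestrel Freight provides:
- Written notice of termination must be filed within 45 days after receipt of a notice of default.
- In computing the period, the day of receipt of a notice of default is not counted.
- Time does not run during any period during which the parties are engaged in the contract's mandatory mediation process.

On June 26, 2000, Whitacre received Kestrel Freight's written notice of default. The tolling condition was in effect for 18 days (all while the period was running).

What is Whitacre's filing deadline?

45 days after June 26, 2000 is August 10, 2000.
Tolling adds 18 days: August 10, 2000 + 18 days = August 28, 2000.

August 28, 2000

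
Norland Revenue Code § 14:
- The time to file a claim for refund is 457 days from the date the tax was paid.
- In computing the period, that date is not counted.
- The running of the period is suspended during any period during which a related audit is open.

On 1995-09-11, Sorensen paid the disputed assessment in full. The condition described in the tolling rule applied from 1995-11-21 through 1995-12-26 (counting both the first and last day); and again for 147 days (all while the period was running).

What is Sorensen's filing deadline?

457 days after 1995-09-11 is December 11, 1996.
From November 21, 1995 through December 26, 1995 inclusive is 36 days; tolling adds 36 days: December 11, 1996 + 36 days = January 16, 1997.
Tolling adds 147 days: January 16, 1997 + 147 days = June 12, 1997.

June 12, 1997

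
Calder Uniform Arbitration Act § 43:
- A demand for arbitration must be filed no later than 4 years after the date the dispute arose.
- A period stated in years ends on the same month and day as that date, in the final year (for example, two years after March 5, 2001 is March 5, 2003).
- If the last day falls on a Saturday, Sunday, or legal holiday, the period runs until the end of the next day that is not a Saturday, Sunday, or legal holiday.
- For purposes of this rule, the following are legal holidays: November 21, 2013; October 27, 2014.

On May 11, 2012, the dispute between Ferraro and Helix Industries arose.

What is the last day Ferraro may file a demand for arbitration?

May 11, 2016

4 years after May 11, 2012 is May 11, 2016.
May 11, 2016 is a Wednesday and not a legal holiday, so no extension applies.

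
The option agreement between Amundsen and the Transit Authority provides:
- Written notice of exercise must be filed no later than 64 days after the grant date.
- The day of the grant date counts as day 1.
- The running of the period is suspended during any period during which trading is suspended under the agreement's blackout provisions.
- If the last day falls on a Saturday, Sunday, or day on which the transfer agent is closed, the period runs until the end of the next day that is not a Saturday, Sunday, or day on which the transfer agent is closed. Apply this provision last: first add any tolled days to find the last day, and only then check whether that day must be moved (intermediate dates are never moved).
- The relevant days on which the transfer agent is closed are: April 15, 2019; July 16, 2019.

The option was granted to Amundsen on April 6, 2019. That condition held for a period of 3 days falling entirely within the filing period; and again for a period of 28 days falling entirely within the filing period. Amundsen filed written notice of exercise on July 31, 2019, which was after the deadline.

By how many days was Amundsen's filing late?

Counting April 6, 2019 as day 1, day 64 is June 8, 2019.
Tolling adds 3 days: June 8, 2019 + 3 days = June 11, 2019.
Tolling adds 28 days: June 11, 2019 + 28 days = July 9, 2019.
July 9, 2019 is a Tuesday and not a day on which the transfer agent is closed, so no extension applies.
The deadline is July 9, 2019; from July 9, 2019 to July 31, 2019 is 22 days.

22 days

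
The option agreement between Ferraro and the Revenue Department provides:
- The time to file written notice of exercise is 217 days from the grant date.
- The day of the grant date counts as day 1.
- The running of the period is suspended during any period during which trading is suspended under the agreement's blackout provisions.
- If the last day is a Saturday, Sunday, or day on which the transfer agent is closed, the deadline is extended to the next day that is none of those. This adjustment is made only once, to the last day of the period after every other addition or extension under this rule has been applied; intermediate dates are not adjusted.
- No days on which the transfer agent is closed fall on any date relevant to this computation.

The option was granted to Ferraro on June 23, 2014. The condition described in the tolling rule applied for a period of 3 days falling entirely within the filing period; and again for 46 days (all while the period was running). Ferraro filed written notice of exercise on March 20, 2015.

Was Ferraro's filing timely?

No

Counting June 23, 2014 as day 1, day 217 is January 25, 2015.
Tolling adds 3 days: January 25, 2015 + 3 days = January 28, 2015.
Tolling adds 46 days: January 28, 2015 + 46 days = March 15, 2015.
March 15, 2015 is Sunday. The next qualifying day is March 16, 2015.
The deadline is March 16, 2015; the filing on March 20, 2015 is after that date.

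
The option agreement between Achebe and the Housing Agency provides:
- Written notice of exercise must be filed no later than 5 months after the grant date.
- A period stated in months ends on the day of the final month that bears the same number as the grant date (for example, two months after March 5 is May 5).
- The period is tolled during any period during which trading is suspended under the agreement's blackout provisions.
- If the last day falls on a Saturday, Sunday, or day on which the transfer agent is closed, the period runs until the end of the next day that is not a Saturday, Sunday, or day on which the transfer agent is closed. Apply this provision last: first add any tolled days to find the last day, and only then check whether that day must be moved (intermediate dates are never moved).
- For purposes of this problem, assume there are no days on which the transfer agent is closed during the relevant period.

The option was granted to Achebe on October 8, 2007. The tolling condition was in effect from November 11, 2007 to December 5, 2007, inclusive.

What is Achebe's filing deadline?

5 months after October 8, 2007 is March 8, 2008.
From November 11, 2007 through December 5, 2007 inclusive is 25 days; tolling adds 25 days: March 8, 2008 + 25 days = April 2, 2008.
April 2, 2008 is a Wednesday and not a day on which the transfer agent is closed, so no extension applies.

April 2, 2008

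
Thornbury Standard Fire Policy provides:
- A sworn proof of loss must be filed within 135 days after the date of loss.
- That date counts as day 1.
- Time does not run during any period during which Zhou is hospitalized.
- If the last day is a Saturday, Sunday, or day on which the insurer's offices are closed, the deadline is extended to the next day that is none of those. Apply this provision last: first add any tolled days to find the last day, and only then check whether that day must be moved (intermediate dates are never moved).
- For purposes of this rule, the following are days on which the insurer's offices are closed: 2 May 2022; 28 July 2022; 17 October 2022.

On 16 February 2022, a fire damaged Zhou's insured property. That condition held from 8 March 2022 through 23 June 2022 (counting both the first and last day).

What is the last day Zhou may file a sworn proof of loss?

Counting 16 February 2022 as day 1, day 135 is June 30, 2022.
From March 8, 2022 through June 23, 2022 inclusive is 108 days; tolling adds 108 days: June 30, 2022 + 108 days = October 16, 2022.
October 16, 2022 is Sunday; October 17, 2022 is a listed holiday. The next qualifying day is October 18, 2022.

October 18, 2022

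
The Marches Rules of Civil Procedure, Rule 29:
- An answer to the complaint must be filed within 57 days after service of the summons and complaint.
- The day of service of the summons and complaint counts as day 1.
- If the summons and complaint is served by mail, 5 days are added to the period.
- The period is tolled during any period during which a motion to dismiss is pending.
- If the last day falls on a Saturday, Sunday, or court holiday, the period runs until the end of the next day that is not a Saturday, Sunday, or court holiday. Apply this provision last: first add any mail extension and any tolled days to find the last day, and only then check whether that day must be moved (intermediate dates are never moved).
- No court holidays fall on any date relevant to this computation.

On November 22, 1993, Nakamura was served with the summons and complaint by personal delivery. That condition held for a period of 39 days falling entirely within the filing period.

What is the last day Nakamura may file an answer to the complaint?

Counting November 22, 1993 as day 1, day 57 is January 17, 1994.
Service was not by mail, so no mail extension applies.
Tolling adds 39 days: January 17, 1994 + 39 days = February 25, 1994.
February 25, 1994 is a Friday and not a court holiday, so no extension applies.

February 25, 1994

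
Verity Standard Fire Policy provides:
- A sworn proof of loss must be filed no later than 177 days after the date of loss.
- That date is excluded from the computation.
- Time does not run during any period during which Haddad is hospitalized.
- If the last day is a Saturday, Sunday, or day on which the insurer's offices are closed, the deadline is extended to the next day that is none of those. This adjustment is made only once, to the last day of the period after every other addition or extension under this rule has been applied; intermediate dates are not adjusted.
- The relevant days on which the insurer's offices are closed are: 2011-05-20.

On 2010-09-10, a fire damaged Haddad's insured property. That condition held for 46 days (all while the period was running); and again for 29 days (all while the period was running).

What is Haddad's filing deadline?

May 23, 2011

177 days after 2010-09-10 is March 6, 2011.
Tolling adds 46 days: March 6, 2011 + 46 days = April 21, 2011.
Tolling adds 29 days: April 21, 2011 + 29 days = May 20, 2011.
May 20, 2011 is a listed holiday; May 21, 2011 is Saturday; May 22, 2011 is Sunday. The next qualifying day is May 23, 2011.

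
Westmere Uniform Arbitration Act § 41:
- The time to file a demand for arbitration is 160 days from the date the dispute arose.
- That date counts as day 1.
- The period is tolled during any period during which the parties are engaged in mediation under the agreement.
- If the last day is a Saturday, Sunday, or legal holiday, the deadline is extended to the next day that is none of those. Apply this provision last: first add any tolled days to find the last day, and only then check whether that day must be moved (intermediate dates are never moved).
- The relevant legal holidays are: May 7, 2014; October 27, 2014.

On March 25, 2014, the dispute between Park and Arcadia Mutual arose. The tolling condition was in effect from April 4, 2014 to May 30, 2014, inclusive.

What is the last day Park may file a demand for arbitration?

October 28, 2014

Counting March 25, 2014 as day 1, day 160 is August 31, 2014.
From April 4, 2014 through May 30, 2014 inclusive is 57 days; tolling adds 57 days: August 31, 2014 + 57 days = October 27, 2014.
October 27, 2014 is a listed holiday. The next qualifying day is October 28, 2014.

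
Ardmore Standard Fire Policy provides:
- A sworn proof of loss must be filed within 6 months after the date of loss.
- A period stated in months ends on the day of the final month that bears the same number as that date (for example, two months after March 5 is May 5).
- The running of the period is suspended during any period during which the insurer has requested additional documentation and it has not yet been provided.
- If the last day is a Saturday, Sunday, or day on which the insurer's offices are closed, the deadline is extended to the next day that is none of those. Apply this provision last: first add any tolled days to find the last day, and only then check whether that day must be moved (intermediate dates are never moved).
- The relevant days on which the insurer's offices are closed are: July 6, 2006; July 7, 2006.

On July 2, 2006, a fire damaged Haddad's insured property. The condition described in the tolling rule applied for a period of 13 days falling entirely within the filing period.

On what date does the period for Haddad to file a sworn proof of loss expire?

January 15, 2007

6 months after July 2, 2006 is January 2, 2007.
Tolling adds 13 days: January 2, 2007 + 13 days = January 15, 2007.
January 15, 2007 is a Monday and not a day on which the insurer's offices are closed, so no extension applies.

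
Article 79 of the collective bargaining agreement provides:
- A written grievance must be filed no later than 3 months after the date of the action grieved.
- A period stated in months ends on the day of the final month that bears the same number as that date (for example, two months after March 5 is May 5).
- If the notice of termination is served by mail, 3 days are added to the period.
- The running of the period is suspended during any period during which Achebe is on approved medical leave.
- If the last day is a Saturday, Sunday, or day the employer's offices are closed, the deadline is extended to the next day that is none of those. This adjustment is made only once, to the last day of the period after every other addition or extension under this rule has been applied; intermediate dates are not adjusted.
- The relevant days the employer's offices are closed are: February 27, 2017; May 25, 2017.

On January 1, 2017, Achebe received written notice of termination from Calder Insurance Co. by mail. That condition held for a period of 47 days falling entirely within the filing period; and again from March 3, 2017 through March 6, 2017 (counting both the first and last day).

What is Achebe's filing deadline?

3 months after January 1, 2017 is April 1, 2017.
Service was by mail, adding 3 days: April 1, 2017 + 3 days = April 4, 2017.
Tolling adds 47 days: April 4, 2017 + 47 days = May 21, 2017.
From March 3, 2017 through March 6, 2017 inclusive is 4 days; tolling adds 4 days: May 21, 2017 + 4 days = May 25, 2017.
May 25, 2017 is a listed holiday. The next qualifying day is May 26, 2017.

May 26, 2017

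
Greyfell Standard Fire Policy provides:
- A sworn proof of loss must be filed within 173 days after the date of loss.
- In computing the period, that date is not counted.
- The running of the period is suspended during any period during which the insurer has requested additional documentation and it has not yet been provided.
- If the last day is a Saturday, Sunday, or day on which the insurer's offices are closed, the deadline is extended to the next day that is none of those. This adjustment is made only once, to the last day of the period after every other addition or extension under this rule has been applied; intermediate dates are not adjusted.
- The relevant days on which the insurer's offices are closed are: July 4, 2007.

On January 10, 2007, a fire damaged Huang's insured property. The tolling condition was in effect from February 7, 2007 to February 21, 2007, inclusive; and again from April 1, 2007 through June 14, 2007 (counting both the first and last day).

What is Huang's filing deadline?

173 days after January 10, 2007 is July 2, 2007.
From February 7, 2007 through February 21, 2007 inclusive is 15 days; tolling adds 15 days: July 2, 2007 + 15 days = July 17, 2007.
From April 1, 2007 through June 14, 2007 inclusive is 75 days; tolling adds 75 days: July 17, 2007 + 75 days = September 30, 2007.
September 30, 2007 is Sunday. The next qualifying day is October 1, 2007.

October 1, 2007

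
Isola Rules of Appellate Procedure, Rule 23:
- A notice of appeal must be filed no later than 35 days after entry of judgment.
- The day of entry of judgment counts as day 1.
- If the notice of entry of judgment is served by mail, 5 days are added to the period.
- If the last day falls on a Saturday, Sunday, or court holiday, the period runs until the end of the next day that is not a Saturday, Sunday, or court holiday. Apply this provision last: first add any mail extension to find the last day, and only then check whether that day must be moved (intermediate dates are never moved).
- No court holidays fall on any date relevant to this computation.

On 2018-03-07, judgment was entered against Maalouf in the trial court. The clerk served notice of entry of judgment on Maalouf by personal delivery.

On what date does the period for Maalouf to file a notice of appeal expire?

Counting 2018-03-07 as day 1, day 35 is April 10, 2018.
Service was not by mail, so no mail extension applies.
April 10, 2018 is a Tuesday and not a court holiday, so no extension applies.

April 10, 2018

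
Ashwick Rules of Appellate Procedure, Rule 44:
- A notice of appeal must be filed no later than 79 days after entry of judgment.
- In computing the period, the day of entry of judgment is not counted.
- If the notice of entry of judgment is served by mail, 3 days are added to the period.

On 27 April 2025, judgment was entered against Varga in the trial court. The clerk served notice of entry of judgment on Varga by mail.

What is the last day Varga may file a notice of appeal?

July 18, 2025

79 days after 27 April 2025 is July 15, 2025.
Service was by mail, adding 3 days: July 15, 2025 + 3 days = July 18, 2025.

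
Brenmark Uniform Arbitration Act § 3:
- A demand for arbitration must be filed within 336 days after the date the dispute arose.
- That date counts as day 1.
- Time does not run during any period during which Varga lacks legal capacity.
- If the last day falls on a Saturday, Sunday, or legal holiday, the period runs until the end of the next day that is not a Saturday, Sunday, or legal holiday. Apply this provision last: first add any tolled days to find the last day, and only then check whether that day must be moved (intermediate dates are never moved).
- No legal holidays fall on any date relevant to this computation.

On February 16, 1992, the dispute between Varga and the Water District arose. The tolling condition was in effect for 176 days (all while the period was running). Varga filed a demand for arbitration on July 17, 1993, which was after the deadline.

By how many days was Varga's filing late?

Counting February 16, 1992 as day 1, day 336 is January 16, 1993.
Tolling adds 176 days: January 16, 1993 + 176 days = July 11, 1993.
July 11, 1993 is Sunday. The next qualifying day is July 12, 1993.
The deadline is July 12, 1993; from July 12, 1993 to July 17, 1993 is 5 days.

5 days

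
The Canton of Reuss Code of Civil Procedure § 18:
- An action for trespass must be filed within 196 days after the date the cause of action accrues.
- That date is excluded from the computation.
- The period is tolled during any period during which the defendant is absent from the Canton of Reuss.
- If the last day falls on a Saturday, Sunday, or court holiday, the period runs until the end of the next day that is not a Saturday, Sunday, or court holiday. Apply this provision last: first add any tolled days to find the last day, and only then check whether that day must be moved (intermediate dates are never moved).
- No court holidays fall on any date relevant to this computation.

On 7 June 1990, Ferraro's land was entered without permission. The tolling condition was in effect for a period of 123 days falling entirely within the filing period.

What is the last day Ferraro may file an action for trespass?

196 days after 7 June 1990 is December 20, 1990.
Tolling adds 123 days: December 20, 1990 + 123 days = April 22, 1991.
April 22, 1991 is a Monday and not a court holiday, so no extension applies.

April 22, 1991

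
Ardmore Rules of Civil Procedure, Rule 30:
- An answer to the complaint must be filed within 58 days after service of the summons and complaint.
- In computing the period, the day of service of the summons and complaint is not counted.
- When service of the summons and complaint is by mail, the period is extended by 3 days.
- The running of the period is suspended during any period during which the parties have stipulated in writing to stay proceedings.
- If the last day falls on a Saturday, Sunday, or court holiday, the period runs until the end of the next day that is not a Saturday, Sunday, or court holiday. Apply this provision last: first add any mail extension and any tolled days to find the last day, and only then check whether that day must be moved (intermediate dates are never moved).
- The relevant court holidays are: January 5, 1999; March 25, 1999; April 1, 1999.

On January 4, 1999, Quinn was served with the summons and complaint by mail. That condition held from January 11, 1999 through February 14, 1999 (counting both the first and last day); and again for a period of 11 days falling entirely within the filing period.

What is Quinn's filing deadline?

58 days after January 4, 1999 is March 3, 1999.
Service was by mail, adding 3 days: March 3, 1999 + 3 days = March 6, 1999.
From January 11, 1999 through February 14, 1999 inclusive is 35 days; tolling adds 35 days: March 6, 1999 + 35 days = April 10, 1999.
Tolling adds 11 days: April 10, 1999 + 11 days = April 21, 1999.
April 21, 1999 is a Wednesday and not a court holiday, so no extension applies.

April 21, 1999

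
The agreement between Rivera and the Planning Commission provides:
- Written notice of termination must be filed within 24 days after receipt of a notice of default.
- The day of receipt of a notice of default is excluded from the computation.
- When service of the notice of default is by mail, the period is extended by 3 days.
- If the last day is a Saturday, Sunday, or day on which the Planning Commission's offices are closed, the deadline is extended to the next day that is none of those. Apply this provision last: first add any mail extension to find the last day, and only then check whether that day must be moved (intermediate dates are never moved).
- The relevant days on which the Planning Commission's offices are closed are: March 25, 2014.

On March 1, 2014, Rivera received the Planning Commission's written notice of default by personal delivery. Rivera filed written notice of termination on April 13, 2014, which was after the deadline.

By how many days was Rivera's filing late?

18 days

24 days after March 1, 2014 is March 25, 2014.
Service was not by mail, so no mail extension applies.
March 25, 2014 is a listed holiday. The next qualifying day is March 26, 2014.
The deadline is March 26, 2014; from March 26, 2014 to April 13, 2014 is 18 days.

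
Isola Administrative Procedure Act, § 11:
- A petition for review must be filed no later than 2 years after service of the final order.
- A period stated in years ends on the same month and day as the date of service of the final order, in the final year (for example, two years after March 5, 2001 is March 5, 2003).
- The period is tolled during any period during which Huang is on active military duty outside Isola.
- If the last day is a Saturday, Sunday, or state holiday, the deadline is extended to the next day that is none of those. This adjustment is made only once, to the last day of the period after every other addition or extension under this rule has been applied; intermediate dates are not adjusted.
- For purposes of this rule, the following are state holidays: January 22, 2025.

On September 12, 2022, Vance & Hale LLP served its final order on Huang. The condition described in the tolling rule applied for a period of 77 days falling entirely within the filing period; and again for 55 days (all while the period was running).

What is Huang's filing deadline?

January 23, 2025

2 years after September 12, 2022 is September 12, 2024.
Tolling adds 77 days: September 12, 2024 + 77 days = November 28, 2024.
Tolling adds 55 days: November 28, 2024 + 55 days = January 22, 2025.
January 22, 2025 is a listed holiday. The next qualifying day is January 23, 2025.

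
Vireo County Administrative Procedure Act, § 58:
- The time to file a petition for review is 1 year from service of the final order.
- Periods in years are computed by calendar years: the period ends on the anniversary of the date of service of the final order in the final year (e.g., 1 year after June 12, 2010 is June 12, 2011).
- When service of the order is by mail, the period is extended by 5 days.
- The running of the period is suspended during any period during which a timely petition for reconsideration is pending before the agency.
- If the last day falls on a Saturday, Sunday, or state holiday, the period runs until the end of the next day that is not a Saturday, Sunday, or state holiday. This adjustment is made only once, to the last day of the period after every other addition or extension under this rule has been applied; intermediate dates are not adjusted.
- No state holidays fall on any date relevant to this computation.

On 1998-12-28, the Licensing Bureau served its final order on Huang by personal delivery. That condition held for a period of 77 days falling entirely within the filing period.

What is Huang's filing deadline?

1 year after 1998-12-28 is December 28, 1999.
Service was not by mail, so no mail extension applies.
Tolling adds 77 days: December 28, 1999 + 77 days = March 14, 2000.
March 14, 2000 is a Tuesday and not a state holiday, so no extension applies.

March 14, 2000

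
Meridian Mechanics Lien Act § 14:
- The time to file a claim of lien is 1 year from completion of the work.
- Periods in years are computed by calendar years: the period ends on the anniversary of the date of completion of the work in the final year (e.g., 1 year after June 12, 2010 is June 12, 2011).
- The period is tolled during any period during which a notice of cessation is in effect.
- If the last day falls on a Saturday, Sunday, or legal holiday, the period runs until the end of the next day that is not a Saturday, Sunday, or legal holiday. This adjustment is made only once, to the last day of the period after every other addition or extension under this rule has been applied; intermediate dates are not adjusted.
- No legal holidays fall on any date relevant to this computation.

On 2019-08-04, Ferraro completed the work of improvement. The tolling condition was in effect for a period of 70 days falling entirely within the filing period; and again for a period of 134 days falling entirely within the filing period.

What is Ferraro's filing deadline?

1 year after 2019-08-04 is August 4, 2020.
Tolling adds 70 days: August 4, 2020 + 70 days = October 13, 2020.
Tolling adds 134 days: October 13, 2020 + 134 days = February 24, 2021.
February 24, 2021 is a Wednesday and not a legal holiday, so no extension applies.

February 24, 2021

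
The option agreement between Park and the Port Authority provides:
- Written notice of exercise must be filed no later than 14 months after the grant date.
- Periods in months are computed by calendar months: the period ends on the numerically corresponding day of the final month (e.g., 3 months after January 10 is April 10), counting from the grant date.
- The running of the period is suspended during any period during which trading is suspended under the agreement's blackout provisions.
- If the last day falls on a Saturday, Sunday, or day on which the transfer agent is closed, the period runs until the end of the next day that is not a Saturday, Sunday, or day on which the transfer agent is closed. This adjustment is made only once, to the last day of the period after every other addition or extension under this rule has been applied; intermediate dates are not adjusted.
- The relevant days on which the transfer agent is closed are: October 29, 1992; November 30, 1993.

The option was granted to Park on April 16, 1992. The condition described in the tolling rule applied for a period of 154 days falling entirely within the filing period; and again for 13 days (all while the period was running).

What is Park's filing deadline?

14 months after April 16, 1992 is June 16, 1993.
Tolling adds 154 days: June 16, 1993 + 154 days = November 17, 1993.
Tolling adds 13 days: November 17, 1993 + 13 days = November 30, 1993.
November 30, 1993 is a listed holiday. The next qualifying day is December 1, 1993.

December 1, 1993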